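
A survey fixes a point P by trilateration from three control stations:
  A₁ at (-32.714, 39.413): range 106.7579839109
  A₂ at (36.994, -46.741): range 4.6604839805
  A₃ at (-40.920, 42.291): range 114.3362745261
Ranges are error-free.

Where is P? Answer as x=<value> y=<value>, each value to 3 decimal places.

eq1: (x + 32.714)² + (y − 39.413)² = 106.7579839109²
eq2: (x − 36.994)² + (y + 46.741)² = 4.6604839805²
eq3: (x + 40.920)² + (y − 42.291)² = 114.3362745261²
eq1−eq3, eq1−eq2 (x²,y² cancel):
  -16.412·x + 5.756·y = -836.131828
  139.416·x − 172.308·y = 12305.233770
det = -16.412·-172.308 − 5.756·139.416 = 2025.440400
x = (-836.131828·-172.308 − 5.756·12305.233770) / 2025.440400 = 36.161655
y = (-16.412·12305.233770 − -836.131828·139.416) / 2025.440400 = -42.155445

x=36.162 y=-42.155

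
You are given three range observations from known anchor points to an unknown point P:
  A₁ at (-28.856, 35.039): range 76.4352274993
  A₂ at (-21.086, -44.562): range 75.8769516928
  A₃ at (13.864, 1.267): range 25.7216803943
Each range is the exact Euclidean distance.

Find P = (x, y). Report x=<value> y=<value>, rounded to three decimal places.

x=39.584 y=1.006

eq1: (x + 28.856)² + (y − 35.039)² = 76.4352274993²
eq2: (x + 21.086)² + (y + 44.562)² = 75.8769516928²
eq3: (x − 13.864)² + (y − 1.267)² = 25.7216803943²
eq3−eq1, eq3−eq2 (x²,y² cancel):
  -85.440·x + 67.544·y = -3314.154689
  -69.900·x − 91.658·y = -2859.131501
det = -85.440·-91.658 − 67.544·-69.900 = 12552.585120
x = (-3314.154689·-91.658 − 67.544·-2859.131501) / 12552.585120 = 39.584354
y = (-85.440·-2859.131501 − -3314.154689·-69.900) / 12552.585120 = 1.005752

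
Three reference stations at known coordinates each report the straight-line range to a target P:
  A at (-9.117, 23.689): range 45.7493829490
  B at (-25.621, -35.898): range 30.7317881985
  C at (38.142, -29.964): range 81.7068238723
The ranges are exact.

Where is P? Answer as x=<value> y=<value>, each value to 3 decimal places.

eq1: (x + 9.117)² + (y − 23.689)² = 45.7493829490²
eq2: (x + 25.621)² + (y + 35.898)² = 30.7317881985²
eq3: (x − 38.142)² + (y + 29.964)² = 81.7068238723²
eq1−eq3, eq1−eq2 (x²,y² cancel):
  94.518·x − 107.306·y = -2874.633977
  -33.008·x − 119.174·y = 2449.376869
det = 94.518·-119.174 − -107.306·-33.008 = -14806.044580
x = (-2874.633977·-119.174 − -107.306·2449.376869) / -14806.044580 = -40.889683
y = (94.518·2449.376869 − -2874.633977·-33.008) / -14806.044580 = -9.227602

x=-40.890 y=-9.228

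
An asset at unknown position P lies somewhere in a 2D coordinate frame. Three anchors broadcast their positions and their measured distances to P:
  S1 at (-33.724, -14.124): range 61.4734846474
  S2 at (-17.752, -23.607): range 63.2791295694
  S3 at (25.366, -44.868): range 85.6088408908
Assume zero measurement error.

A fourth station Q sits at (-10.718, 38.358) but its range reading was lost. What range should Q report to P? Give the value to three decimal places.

11.187

eq1: (x + 33.724)² + (y + 14.124)² = 61.4734846474²
eq2: (x + 17.752)² + (y + 23.607)² = 63.2791295694²
eq3: (x − 25.366)² + (y + 44.868)² = 85.6088408908²
eq2−eq1, eq2−eq3 (x²,y² cancel):
  -31.944·x + 18.966·y = 689.630523
  86.236·x − 42.522·y = -1540.477973
det = -31.944·-42.522 − 18.966·86.236 = -277.229208
x = (689.630523·-42.522 − 18.966·-1540.477973) / -277.229208 = 0.388718
y = (-31.944·-1540.477973 − 689.630523·86.236) / -277.229208 = 37.016119
|P − Q| = √((0.388718 − -10.718)² + (37.016119 − 38.358)²) = 11.187485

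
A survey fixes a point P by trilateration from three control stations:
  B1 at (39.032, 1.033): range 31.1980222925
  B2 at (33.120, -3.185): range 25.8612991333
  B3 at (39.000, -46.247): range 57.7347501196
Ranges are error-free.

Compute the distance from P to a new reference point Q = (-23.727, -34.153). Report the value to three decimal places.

eq1: (x − 39.032)² + (y − 1.033)² = 31.1980222925²
eq2: (x − 33.120)² + (y + 3.185)² = 25.8612991333²
eq3: (x − 39.000)² + (y + 46.247)² = 57.7347501196²
eq1−eq2, eq1−eq3 (x²,y² cancel):
  -11.824·x − 8.436·y = -112.975686
  -0.064·x − 94.560·y = -224.763880
det = -11.824·-94.560 − -8.436·-0.064 = 1117.537536
x = (-112.975686·-94.560 − -8.436·-224.763880) / 1117.537536 = 7.862709
y = (-11.824·-224.763880 − -112.975686·-0.064) / 1117.537536 = 2.371623
|P − Q| = √((7.862709 − -23.727)² + (2.371623 − -34.153)²) = 48.290349

48.290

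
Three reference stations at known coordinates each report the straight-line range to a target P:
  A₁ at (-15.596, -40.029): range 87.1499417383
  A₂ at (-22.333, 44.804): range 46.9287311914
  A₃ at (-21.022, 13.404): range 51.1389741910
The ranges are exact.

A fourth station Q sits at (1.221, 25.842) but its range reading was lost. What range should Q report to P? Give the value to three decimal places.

eq1: (x + 15.596)² + (y + 40.029)² = 87.1499417383²
eq2: (x + 22.333)² + (y − 44.804)² = 46.9287311914²
eq3: (x + 21.022)² + (y − 13.404)² = 51.1389741910²
eq2−eq3, eq2−eq1 (x²,y² cancel):
  2.622·x − 62.800·y = -2297.458475
  13.474·x − 169.666·y = -6053.411782
det = 2.622·-169.666 − -62.800·13.474 = 401.302948
x = (-2297.458475·-169.666 − -62.800·-6053.411782) / 401.302948 = 24.037525
y = (2.622·-6053.411782 − -2297.458475·13.474) / 401.302948 = 37.587339
|P − Q| = √((24.037525 − 1.221)² + (37.587339 − 25.842)²) = 25.662167

25.662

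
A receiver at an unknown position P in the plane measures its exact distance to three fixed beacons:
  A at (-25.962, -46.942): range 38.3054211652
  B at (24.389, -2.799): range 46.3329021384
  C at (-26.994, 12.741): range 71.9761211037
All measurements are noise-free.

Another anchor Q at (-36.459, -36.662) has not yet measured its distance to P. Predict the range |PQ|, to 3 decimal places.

eq1: (x + 25.962)² + (y + 46.942)² = 38.3054211652²
eq2: (x − 24.389)² + (y + 2.799)² = 46.3329021384²
eq3: (x + 26.994)² + (y − 12.741)² = 71.9761211037²
eq2−eq1, eq2−eq3 (x²,y² cancel):
  -100.702·x − 88.286·y = 2954.351616
  -102.766·x + 31.080·y = -2745.472794
det = -100.702·31.080 − -88.286·-102.766 = -12202.617236
x = (2954.351616·31.080 − -88.286·-2745.472794) / -12202.617236 = 12.338793
y = (-100.702·-2745.472794 − 2954.351616·-102.766) / -12202.617236 = -47.537466
|P − Q| = √((12.338793 − -36.459)² + (-47.537466 − -36.662)²) = 49.995003

49.995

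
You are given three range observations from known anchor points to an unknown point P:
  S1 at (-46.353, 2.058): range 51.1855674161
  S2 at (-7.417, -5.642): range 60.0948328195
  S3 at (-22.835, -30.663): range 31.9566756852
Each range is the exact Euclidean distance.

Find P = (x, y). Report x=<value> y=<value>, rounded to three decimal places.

x=-48.964 y=-49.061

eq1: (x + 46.353)² + (y − 2.058)² = 51.1855674161²
eq2: (x + 7.417)² + (y + 5.642)² = 60.0948328195²
eq3: (x + 22.835)² + (y + 30.663)² = 31.9566756852²
eq1−eq3, eq1−eq2 (x²,y² cancel):
  47.036·x − 65.442·y = 907.554012
  77.872·x − 15.400·y = -3057.418540
det = 47.036·-15.400 − -65.442·77.872 = 4371.745024
x = (907.554012·-15.400 − -65.442·-3057.418540) / 4371.745024 = -48.964410
y = (47.036·-3057.418540 − 907.554012·77.872) / 4371.745024 = -49.060909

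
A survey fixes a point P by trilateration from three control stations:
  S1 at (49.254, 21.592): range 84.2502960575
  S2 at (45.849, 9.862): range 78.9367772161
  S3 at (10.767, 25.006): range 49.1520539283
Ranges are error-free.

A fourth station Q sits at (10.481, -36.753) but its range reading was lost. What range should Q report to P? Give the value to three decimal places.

eq1: (x − 49.254)² + (y − 21.592)² = 84.2502960575²
eq2: (x − 45.849)² + (y − 9.862)² = 78.9367772161²
eq3: (x − 10.767)² + (y − 25.006)² = 49.1520539283²
eq3−eq1, eq3−eq2 (x²,y² cancel):
  76.974·x − 6.828·y = -2531.245325
  70.164·x − 30.288·y = -2356.928872
det = 76.974·-30.288 − -6.828·70.164 = -1852.308720
x = (-2531.245325·-30.288 − -6.828·-2356.928872) / -1852.308720 = -32.701486
y = (76.974·-2356.928872 − -2531.245325·70.164) / -1852.308720 = 2.062262
|P − Q| = √((-32.701486 − 10.481)² + (2.062262 − -36.753)²) = 58.063342

58.063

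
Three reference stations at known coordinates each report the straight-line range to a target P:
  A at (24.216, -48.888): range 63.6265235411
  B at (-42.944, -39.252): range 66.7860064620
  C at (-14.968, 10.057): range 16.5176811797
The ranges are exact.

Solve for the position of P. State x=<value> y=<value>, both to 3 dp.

eq1: (x − 24.216)² + (y + 48.888)² = 63.6265235411²
eq2: (x + 42.944)² + (y + 39.252)² = 66.7860064620²
eq3: (x + 14.968)² + (y − 10.057)² = 16.5176811797²
eq1−eq3, eq1−eq2 (x²,y² cancel):
  -78.368·x + 117.890·y = 1124.233779
  -134.320·x + 19.272·y = -3.580721
det = -78.368·19.272 − 117.890·-134.320 = 14324.676704
x = (1124.233779·19.272 − 117.890·-3.580721) / 14324.676704 = 1.541980
y = (-78.368·-3.580721 − 1124.233779·-134.320) / 14324.676704 = 10.561334

x=1.542 y=10.561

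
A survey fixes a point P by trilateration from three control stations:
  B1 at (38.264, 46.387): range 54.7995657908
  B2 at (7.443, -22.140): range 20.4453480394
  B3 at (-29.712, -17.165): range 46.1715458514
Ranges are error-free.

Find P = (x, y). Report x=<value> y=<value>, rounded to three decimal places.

eq1: (x − 38.264)² + (y − 46.387)² = 54.7995657908²
eq2: (x − 7.443)² + (y + 22.140)² = 20.4453480394²
eq3: (x + 29.712)² + (y + 17.165)² = 46.1715458514²
eq3−eq1, eq3−eq2 (x²,y² cancel):
  135.952·x + 127.104·y = 1567.266531
  74.310·x − 9.950·y = 1081.937070
det = 135.952·-9.950 − 127.104·74.310 = -10797.820640
x = (1567.266531·-9.950 − 127.104·1081.937070) / -10797.820640 = 14.179975
y = (135.952·1081.937070 − 1567.266531·74.310) / -10797.820640 = -2.836492

x=14.180 y=-2.836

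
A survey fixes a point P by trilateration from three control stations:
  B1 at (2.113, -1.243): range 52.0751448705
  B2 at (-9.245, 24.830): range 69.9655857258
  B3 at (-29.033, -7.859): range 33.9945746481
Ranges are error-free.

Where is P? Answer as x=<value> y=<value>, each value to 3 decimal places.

eq1: (x − 2.113)² + (y + 1.243)² = 52.0751448705²
eq2: (x + 9.245)² + (y − 24.830)² = 69.9655857258²
eq3: (x + 29.033)² + (y + 7.859)² = 33.9945746481²
eq2−eq1, eq2−eq3 (x²,y² cancel):
  22.716·x − 52.146·y = 1487.373366
  -39.576·x − 65.378·y = 3942.232125
det = 22.716·-65.378 − -52.146·-39.576 = -3548.856744
x = (1487.373366·-65.378 − -52.146·3942.232125) / -3548.856744 = -30.525363
y = (22.716·3942.232125 − 1487.373366·-39.576) / -3548.856744 = -41.820801

x=-30.525 y=-41.821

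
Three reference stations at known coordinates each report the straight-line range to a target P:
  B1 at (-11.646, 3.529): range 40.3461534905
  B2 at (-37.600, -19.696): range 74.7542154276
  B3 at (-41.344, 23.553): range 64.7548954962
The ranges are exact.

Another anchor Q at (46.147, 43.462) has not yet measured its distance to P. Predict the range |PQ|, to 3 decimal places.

eq1: (x + 11.646)² + (y − 3.529)² = 40.3461534905²
eq2: (x + 37.600)² + (y + 19.696)² = 74.7542154276²
eq3: (x + 41.344)² + (y − 23.553)² = 64.7548954962²
eq3−eq1, eq3−eq2 (x²,y² cancel):
  59.396·x − 40.048·y = 449.397401
  7.488·x − 86.498·y = -1857.373962
det = 59.396·-86.498 − -40.048·7.488 = -4837.755784
x = (449.397401·-86.498 − -40.048·-1857.373962) / -4837.755784 = 23.410874
y = (59.396·-1857.373962 − 449.397401·7.488) / -4837.755784 = 23.499671
|P − Q| = √((23.410874 − 46.147)² + (23.499671 − 43.462)²) = 30.256008

30.256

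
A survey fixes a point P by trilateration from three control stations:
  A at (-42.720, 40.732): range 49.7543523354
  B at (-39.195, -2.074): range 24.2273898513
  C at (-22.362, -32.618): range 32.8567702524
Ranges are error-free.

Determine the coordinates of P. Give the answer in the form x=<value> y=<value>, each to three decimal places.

eq1: (x + 42.720)² + (y − 40.732)² = 49.7543523354²
eq2: (x + 39.195)² + (y + 2.074)² = 24.2273898513²
eq3: (x + 22.362)² + (y + 32.618)² = 32.8567702524²
eq2−eq3, eq2−eq1 (x²,y² cancel):
  33.666·x − 61.088·y = -469.157465
  -7.050·x + 85.612·y = 55.015566
det = 33.666·85.612 − -61.088·-7.050 = 2451.543192
x = (-469.157465·85.612 − -61.088·55.015566) / 2451.543192 = -15.012878
y = (33.666·55.015566 − -469.157465·-7.050) / 2451.543192 = -0.593669

x=-15.013 y=-0.594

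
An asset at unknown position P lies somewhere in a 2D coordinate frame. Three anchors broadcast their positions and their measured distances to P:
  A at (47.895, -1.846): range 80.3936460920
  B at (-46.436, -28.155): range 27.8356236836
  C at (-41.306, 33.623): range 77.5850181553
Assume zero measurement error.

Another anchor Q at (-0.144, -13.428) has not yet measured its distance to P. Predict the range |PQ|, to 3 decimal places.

eq1: (x − 47.895)² + (y + 1.846)² = 80.3936460920²
eq2: (x + 46.436)² + (y + 28.155)² = 27.8356236836²
eq3: (x + 41.306)² + (y − 33.623)² = 77.5850181553²
eq2−eq1, eq2−eq3 (x²,y² cancel):
  188.662·x + 52.618·y = -6339.983766
  10.260·x + 123.556·y = -5356.927452
det = 188.662·123.556 − 52.618·10.260 = 22770.461392
x = (-6339.983766·123.556 − 52.618·-5356.927452) / 22770.461392 = -22.022928
y = (188.662·-5356.927452 − -6339.983766·10.260) / 22770.461392 = -41.527503
|P − Q| = √((-22.022928 − -0.144)² + (-41.527503 − -13.428)²) = 35.612773

35.613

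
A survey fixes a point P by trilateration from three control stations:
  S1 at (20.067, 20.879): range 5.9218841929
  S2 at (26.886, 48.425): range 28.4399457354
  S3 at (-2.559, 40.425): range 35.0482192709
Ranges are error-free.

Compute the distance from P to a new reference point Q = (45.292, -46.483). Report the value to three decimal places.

69.248

eq1: (x − 20.067)² + (y − 20.879)² = 5.9218841929²
eq2: (x − 26.886)² + (y − 48.425)² = 28.4399457354²
eq3: (x + 2.559)² + (y − 40.425)² = 35.0482192709²
eq3−eq2, eq3−eq1 (x²,y² cancel):
  58.890·x + 16.000·y = 1846.655676
  45.252·x − 39.092·y = 391.196986
det = 58.890·-39.092 − 16.000·45.252 = -3026.159880
x = (1846.655676·-39.092 − 16.000·391.196986) / -3026.159880 = 25.923487
y = (58.890·391.196986 − 1846.655676·45.252) / -3026.159880 = 20.001346
|P − Q| = √((25.923487 − 45.292)² + (20.001346 − -46.483)²) = 69.248160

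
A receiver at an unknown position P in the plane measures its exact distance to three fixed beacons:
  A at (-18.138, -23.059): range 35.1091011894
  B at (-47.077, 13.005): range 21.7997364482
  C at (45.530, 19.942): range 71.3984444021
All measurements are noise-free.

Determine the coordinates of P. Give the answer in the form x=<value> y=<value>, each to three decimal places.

x=-25.344 y=11.303

eq1: (x + 18.138)² + (y + 23.059)² = 35.1091011894²
eq2: (x + 47.077)² + (y − 13.005)² = 21.7997364482²
eq3: (x − 45.530)² + (y − 19.942)² = 71.3984444021²
eq2−eq1, eq2−eq3 (x²,y² cancel):
  57.878·x − 72.128·y = -2282.089906
  185.214·x + 13.874·y = -4537.219044
det = 57.878·13.874 − -72.128·185.214 = 14162.114764
x = (-2282.089906·13.874 − -72.128·-4537.219044) / 14162.114764 = -25.343832
y = (57.878·-4537.219044 − -2282.089906·185.214) / 14162.114764 = 11.302679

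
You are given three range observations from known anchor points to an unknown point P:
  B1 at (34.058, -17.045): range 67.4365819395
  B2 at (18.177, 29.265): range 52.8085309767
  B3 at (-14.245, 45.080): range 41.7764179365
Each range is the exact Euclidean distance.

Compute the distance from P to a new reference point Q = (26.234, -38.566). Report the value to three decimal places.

71.255

eq1: (x − 34.058)² + (y + 17.045)² = 67.4365819395²
eq2: (x − 18.177)² + (y − 29.265)² = 52.8085309767²
eq3: (x + 14.245)² + (y − 45.080)² = 41.7764179365²
eq2−eq3, eq2−eq1 (x²,y² cancel):
  -64.844·x + 31.630·y = 2091.754719
  31.762·x − 92.620·y = -1495.315805
det = -64.844·-92.620 − 31.630·31.762 = 5001.219220
x = (2091.754719·-92.620 − 31.630·-1495.315805) / 5001.219220 = -29.281157
y = (-64.844·-1495.315805 − 2091.754719·31.762) / 5001.219220 = 6.103301
|P − Q| = √((-29.281157 − 26.234)² + (6.103301 − -38.566)²) = 71.255028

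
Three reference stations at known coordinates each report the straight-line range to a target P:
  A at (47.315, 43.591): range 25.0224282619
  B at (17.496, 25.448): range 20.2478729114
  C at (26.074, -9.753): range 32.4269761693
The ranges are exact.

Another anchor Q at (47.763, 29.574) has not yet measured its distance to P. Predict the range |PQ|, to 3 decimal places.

13.802

eq1: (x − 47.315)² + (y − 43.591)² = 25.0224282619²
eq2: (x − 17.496)² + (y − 25.448)² = 20.2478729114²
eq3: (x − 26.074)² + (y + 9.753)² = 32.4269761693²
eq1−eq2, eq1−eq3 (x²,y² cancel):
  -59.638·x − 36.286·y = -2969.028227
  -42.482·x − 106.688·y = -3789.296888
det = -59.638·-106.688 − -36.286·-42.482 = 4821.157092
x = (-2969.028227·-106.688 − -36.286·-3789.296888) / 4821.157092 = 37.182206
y = (-59.638·-3789.296888 − -2969.028227·-42.482) / 4821.157092 = 20.712005
|P − Q| = √((37.182206 − 47.763)² + (20.712005 − 29.574)²) = 13.801745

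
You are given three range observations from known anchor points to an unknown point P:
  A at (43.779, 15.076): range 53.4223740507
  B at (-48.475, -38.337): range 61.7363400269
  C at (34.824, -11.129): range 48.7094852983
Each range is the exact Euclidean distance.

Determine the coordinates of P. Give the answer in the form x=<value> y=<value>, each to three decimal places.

x=-9.342 y=9.412

eq1: (x − 43.779)² + (y − 15.076)² = 53.4223740507²
eq2: (x + 48.475)² + (y + 38.337)² = 61.7363400269²
eq3: (x − 34.824)² + (y + 11.129)² = 48.7094852983²
eq3−eq2, eq3−eq1 (x²,y² cancel):
  -166.598·x − 54.416·y = 1044.223855
  17.910·x + 52.410·y = 325.984909
det = -166.598·52.410 − -54.416·17.910 = -7756.810620
x = (1044.223855·52.410 − -54.416·325.984909) / -7756.810620 = -9.342315
y = (-166.598·325.984909 − 1044.223855·17.910) / -7756.810620 = 9.412436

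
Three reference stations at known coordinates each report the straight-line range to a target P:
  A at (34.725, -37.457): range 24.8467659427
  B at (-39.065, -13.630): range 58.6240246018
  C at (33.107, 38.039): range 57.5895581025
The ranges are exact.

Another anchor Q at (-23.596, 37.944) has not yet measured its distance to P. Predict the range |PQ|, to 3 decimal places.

70.478

eq1: (x − 34.725)² + (y + 37.457)² = 24.8467659427²
eq2: (x + 39.065)² + (y + 13.630)² = 58.6240246018²
eq3: (x − 33.107)² + (y − 38.039)² = 57.5895581025²
eq3−eq2, eq3−eq1 (x²,y² cancel):
  -144.344·x − 103.338·y = -951.406903
  3.236·x − 150.992·y = 2765.008929
det = -144.344·-150.992 − -103.338·3.236 = 22129.191016
x = (-951.406903·-150.992 − -103.338·2765.008929) / 22129.191016 = 19.403571
y = (-144.344·2765.008929 − -951.406903·3.236) / 22129.191016 = -17.896438
|P − Q| = √((19.403571 − -23.596)² + (-17.896438 − 37.944)²) = 70.477781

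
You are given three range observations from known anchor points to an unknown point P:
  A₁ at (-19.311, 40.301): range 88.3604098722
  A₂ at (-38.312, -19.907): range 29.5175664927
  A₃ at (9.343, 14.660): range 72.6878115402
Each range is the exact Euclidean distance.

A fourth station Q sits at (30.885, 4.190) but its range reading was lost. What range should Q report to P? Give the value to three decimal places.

eq1: (x + 19.311)² + (y − 40.301)² = 88.3604098722²
eq2: (x + 38.312)² + (y + 19.907)² = 29.5175664927²
eq3: (x − 9.343)² + (y − 14.660)² = 72.6878115402²
eq2−eq3, eq2−eq1 (x²,y² cancel):
  95.310·x + 69.134·y = -5974.121959
  38.002·x + 120.416·y = -6803.287972
det = 95.310·120.416 − 69.134·38.002 = 8849.618692
x = (-5974.121959·120.416 − 69.134·-6803.287972) / 8849.618692 = -28.141479
y = (95.310·-6803.287972 − -5974.121959·38.002) / 8849.618692 = -47.617057
|P − Q| = √((-28.141479 − 30.885)² + (-47.617057 − 4.190)²) = 78.537229

78.537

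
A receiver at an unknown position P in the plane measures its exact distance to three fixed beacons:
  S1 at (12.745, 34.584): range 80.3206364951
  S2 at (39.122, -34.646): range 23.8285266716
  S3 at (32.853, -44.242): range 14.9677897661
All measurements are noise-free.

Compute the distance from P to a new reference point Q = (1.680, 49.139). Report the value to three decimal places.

96.094

eq1: (x − 12.745)² + (y − 34.584)² = 80.3206364951²
eq2: (x − 39.122)² + (y + 34.646)² = 23.8285266716²
eq3: (x − 32.853)² + (y + 44.242)² = 14.9677897661²
eq3−eq1, eq3−eq2 (x²,y² cancel):
  -40.216·x + 157.652·y = -7905.556009
  12.538·x + 19.192·y = -649.561926
det = -40.216·19.192 − 157.652·12.538 = -2748.466248
x = (-7905.556009·19.192 − 157.652·-649.561926) / -2748.466248 = 17.944079
y = (-40.216·-649.561926 − -7905.556009·12.538) / -2748.466248 = -45.568194
|P − Q| = √((17.944079 − 1.680)² + (-45.568194 − 49.139)²) = 96.093563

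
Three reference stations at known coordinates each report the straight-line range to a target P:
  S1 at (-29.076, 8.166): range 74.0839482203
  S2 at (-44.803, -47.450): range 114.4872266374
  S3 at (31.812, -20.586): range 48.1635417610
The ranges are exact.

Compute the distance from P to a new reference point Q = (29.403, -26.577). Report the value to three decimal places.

54.554

eq1: (x + 29.076)² + (y − 8.166)² = 74.0839482203²
eq2: (x + 44.803)² + (y + 47.450)² = 114.4872266374²
eq3: (x − 31.812)² + (y + 20.586)² = 48.1635417610²
eq3−eq2, eq3−eq1 (x²,y² cancel):
  -153.230·x − 53.728·y = -7964.573739
  -121.776·x + 57.504·y = -3692.394037
det = -153.230·57.504 − -53.728·-121.776 = -15354.118848
x = (-7964.573739·57.504 − -53.728·-3692.394037) / -15354.118848 = 42.749428
y = (-153.230·-3692.394037 − -7964.573739·-121.776) / -15354.118848 = 26.319217
|P − Q| = √((42.749428 − 29.403)² + (26.319217 − -26.577)²) = 54.553982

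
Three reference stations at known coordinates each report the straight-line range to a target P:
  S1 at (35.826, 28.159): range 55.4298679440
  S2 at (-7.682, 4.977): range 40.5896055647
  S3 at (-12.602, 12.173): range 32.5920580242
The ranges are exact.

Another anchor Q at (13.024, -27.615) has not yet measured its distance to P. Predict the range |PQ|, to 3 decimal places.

78.125

eq1: (x − 35.826)² + (y − 28.159)² = 55.4298679440²
eq2: (x + 7.682)² + (y − 4.977)² = 40.5896055647²
eq3: (x + 12.602)² + (y − 12.173)² = 32.5920580242²
eq1−eq3, eq1−eq2 (x²,y² cancel):
  -96.856·x − 31.972·y = 240.788790
  -87.016·x − 46.364·y = -567.693724
det = -96.856·-46.364 − -31.972·-87.016 = 1708.556032
x = (240.788790·-46.364 − -31.972·-567.693724) / 1708.556032 = -17.157316
y = (-96.856·-567.693724 − 240.788790·-87.016) / 1708.556032 = 44.445145
|P − Q| = √((-17.157316 − 13.024)² + (44.445145 − -27.615)²) = 78.125388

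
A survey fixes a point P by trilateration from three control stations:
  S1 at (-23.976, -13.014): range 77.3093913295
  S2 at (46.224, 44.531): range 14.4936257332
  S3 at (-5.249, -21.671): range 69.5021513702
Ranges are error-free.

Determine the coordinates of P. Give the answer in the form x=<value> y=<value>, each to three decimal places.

eq1: (x + 23.976)² + (y + 13.014)² = 77.3093913295²
eq2: (x − 46.224)² + (y − 44.531)² = 14.4936257332²
eq3: (x + 5.249)² + (y + 21.671)² = 69.5021513702²
eq1−eq2, eq1−eq3 (x²,y² cancel):
  140.400·x + 115.090·y = 9142.132166
  37.454·x − 17.314·y = 899.164413
det = 140.400·-17.314 − 115.090·37.454 = -6741.466460
x = (9142.132166·-17.314 − 115.090·899.164413) / -6741.466460 = 38.830084
y = (140.400·899.164413 − 9142.132166·37.454) / -6741.466460 = 32.065239

x=38.830 y=32.065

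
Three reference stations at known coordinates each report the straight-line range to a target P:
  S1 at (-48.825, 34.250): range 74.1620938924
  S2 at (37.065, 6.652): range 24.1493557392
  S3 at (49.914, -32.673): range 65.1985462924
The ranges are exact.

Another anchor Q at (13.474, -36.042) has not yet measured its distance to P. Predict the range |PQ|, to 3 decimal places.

eq1: (x + 48.825)² + (y − 34.250)² = 74.1620938924²
eq2: (x − 37.065)² + (y − 6.652)² = 24.1493557392²
eq3: (x − 49.914)² + (y + 32.673)² = 65.1985462924²
eq2−eq3, eq2−eq1 (x²,y² cancel):
  25.698·x − 78.650·y = -1526.790060
  -171.780·x + 55.196·y = -2777.944992
det = 25.698·55.196 − -78.650·-171.780 = -12092.070192
x = (-1526.790060·55.196 − -78.650·-2777.944992) / -12092.070192 = 25.037737
y = (25.698·-2777.944992 − -1526.790060·-171.780) / -12092.070192 = 27.593259
|P − Q| = √((25.037737 − 13.474)² + (27.593259 − -36.042)²) = 64.677401

64.677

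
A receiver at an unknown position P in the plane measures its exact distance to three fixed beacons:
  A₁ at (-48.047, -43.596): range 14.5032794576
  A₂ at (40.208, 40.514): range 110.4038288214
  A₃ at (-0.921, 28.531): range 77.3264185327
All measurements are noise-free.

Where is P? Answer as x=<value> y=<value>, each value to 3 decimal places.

eq1: (x + 48.047)² + (y + 43.596)² = 14.5032794576²
eq2: (x − 40.208)² + (y − 40.514)² = 110.4038288214²
eq3: (x + 0.921)² + (y − 28.531)² = 77.3264185327²
eq2−eq3, eq2−eq1 (x²,y² cancel):
  -82.258·x − 23.966·y = 3766.429157
  -176.510·x − 168.220·y = 12929.718268
det = -82.258·-168.220 − -23.966·-176.510 = 9607.202100
x = (3766.429157·-168.220 − -23.966·12929.718268) / 9607.202100 = -33.695043
y = (-82.258·12929.718268 − 3766.429157·-176.510) / 9607.202100 = -41.506398

x=-33.695 y=-41.506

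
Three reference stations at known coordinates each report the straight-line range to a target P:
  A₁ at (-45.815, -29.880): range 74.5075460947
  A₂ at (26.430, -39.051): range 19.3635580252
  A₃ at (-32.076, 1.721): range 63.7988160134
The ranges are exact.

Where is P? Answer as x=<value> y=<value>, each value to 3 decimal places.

x=28.001 y=-19.751

eq1: (x + 45.815)² + (y + 29.880)² = 74.5075460947²
eq2: (x − 26.430)² + (y + 39.051)² = 19.3635580252²
eq3: (x + 32.076)² + (y − 1.721)² = 63.7988160134²
eq2−eq1, eq2−eq3 (x²,y² cancel):
  -144.490·x + 18.342·y = -4408.123922
  -117.012·x + 81.544·y = -4887.035429
det = -144.490·81.544 − 18.342·-117.012 = -9636.058456
x = (-4408.123922·81.544 − 18.342·-4887.035429) / -9636.058456 = 28.000873
y = (-144.490·-4887.035429 − -4408.123922·-117.012) / -9636.058456 = -19.751266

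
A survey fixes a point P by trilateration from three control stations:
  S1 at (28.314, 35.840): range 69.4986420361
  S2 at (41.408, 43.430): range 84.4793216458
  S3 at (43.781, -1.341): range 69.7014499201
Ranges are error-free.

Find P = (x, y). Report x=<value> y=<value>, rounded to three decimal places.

x=-25.600 y=-8.016

eq1: (x − 28.314)² + (y − 35.840)² = 69.4986420361²
eq2: (x − 41.408)² + (y − 43.430)² = 84.4793216458²
eq3: (x − 43.781)² + (y + 1.341)² = 69.7014499201²
eq3−eq1, eq3−eq2 (x²,y² cancel):
  -30.934·x + 74.362·y = 195.844830
  -4.746·x + 89.542·y = -596.250543
det = -30.934·89.542 − 74.362·-4.746 = -2416.970176
x = (195.844830·89.542 − 74.362·-596.250543) / -2416.970176 = -25.600118
y = (-30.934·-596.250543 − 195.844830·-4.746) / -2416.970176 = -8.015777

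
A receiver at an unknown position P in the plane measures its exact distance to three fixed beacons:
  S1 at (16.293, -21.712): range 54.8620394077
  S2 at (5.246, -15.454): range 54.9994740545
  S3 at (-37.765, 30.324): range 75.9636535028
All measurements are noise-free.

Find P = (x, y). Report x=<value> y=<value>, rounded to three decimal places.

eq1: (x − 16.293)² + (y + 21.712)² = 54.8620394077²
eq2: (x − 5.246)² + (y + 15.454)² = 54.9994740545²
eq3: (x + 37.765)² + (y − 30.324)² = 75.9636535028²
eq3−eq2, eq3−eq1 (x²,y² cancel):
  86.022·x − 91.556·y = 666.140938
  108.116·x − 104.072·y = 1151.765878
det = 86.022·-104.072 − -91.556·108.116 = 946.186912
x = (666.140938·-104.072 − -91.556·1151.765878) / 946.186912 = 38.178986
y = (86.022·1151.765878 − 666.140938·108.116) / 946.186912 = 28.595524

x=38.179 y=28.596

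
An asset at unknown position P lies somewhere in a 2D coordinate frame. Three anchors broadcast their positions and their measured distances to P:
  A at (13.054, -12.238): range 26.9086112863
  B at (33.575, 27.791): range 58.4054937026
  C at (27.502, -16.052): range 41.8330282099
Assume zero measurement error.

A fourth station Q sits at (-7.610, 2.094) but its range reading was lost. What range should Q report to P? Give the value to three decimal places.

eq1: (x − 13.054)² + (y + 12.238)² = 26.9086112863²
eq2: (x − 33.575)² + (y − 27.791)² = 58.4054937026²
eq3: (x − 27.502)² + (y + 16.052)² = 41.8330282099²
eq3−eq1, eq3−eq2 (x²,y² cancel):
  -28.896·x + 7.628·y = 332.077740
  12.146·x + 87.686·y = -775.605847
det = -28.896·87.686 − 7.628·12.146 = -2626.424344
x = (332.077740·87.686 − 7.628·-775.605847) / -2626.424344 = -13.339387
y = (-28.896·-775.605847 − 332.077740·12.146) / -2626.424344 = -6.997533
|P − Q| = √((-13.339387 − -7.610)² + (-6.997533 − 2.094)²) = 10.746248

10.746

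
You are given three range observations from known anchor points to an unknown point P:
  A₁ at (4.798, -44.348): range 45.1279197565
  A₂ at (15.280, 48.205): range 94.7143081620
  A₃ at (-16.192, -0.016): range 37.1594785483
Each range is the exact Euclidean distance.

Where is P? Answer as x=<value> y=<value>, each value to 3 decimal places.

eq1: (x − 4.798)² + (y + 44.348)² = 45.1279197565²
eq2: (x − 15.280)² + (y − 48.205)² = 94.7143081620²
eq3: (x + 16.192)² + (y + 0.016)² = 37.1594785483²
eq3−eq1, eq3−eq2 (x²,y² cancel):
  41.980·x − 88.664·y = 1071.882492
  62.944·x + 96.442·y = -5294.954020
det = 41.980·96.442 − -88.664·62.944 = 9629.501976
x = (1071.882492·96.442 − -88.664·-5294.954020) / 9629.501976 = -38.018302
y = (41.980·-5294.954020 − 1071.882492·62.944) / 9629.501976 = -30.089899

x=-38.018 y=-30.090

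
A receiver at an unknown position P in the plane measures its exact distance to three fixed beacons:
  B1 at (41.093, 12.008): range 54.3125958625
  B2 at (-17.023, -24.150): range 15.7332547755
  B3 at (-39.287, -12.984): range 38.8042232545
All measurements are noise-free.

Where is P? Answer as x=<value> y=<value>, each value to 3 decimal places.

eq1: (x − 41.093)² + (y − 12.008)² = 54.3125958625²
eq2: (x + 17.023)² + (y + 24.150)² = 15.7332547755²
eq3: (x + 39.287)² + (y + 12.984)² = 38.8042232545²
eq1−eq3, eq1−eq2 (x²,y² cancel):
  -160.760·x − 49.984·y = 1323.316239
  -116.232·x − 72.316·y = 1742.501079
det = -160.760·-72.316 − -49.984·-116.232 = 5815.779872
x = (1323.316239·-72.316 − -49.984·1742.501079) / 5815.779872 = -1.478695
y = (-160.760·1742.501079 − 1323.316239·-116.232) / 5815.779872 = -21.718975

x=-1.479 y=-21.719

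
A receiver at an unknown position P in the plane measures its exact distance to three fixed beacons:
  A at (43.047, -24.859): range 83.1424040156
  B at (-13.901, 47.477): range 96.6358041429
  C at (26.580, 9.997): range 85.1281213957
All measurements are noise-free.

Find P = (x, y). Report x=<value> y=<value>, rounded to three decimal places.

x=-37.287 y=-46.286

eq1: (x − 43.047)² + (y + 24.859)² = 83.1424040156²
eq2: (x + 13.901)² + (y − 47.477)² = 96.6358041429²
eq3: (x − 26.580)² + (y − 9.997)² = 85.1281213957²
eq1−eq3, eq1−eq2 (x²,y² cancel):
  -32.934·x + 69.712·y = -1998.715388
  -113.896·x + 144.672·y = -2449.530057
det = -32.934·144.672 − 69.712·-113.896 = 3175.290304
x = (-1998.715388·144.672 − 69.712·-2449.530057) / 3175.290304 = -37.286831
y = (-32.934·-2449.530057 − -1998.715388·-113.896) / 3175.290304 = -46.286434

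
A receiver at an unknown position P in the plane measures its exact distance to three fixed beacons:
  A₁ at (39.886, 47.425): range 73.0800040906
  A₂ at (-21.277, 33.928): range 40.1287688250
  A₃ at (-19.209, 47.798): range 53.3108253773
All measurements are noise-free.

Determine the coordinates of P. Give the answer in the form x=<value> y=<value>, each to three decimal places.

eq1: (x − 39.886)² + (y − 47.425)² = 73.0800040906²
eq2: (x + 21.277)² + (y − 33.928)² = 40.1287688250²
eq3: (x + 19.209)² + (y − 47.798)² = 53.3108253773²
eq1−eq2, eq1−eq3 (x²,y² cancel):
  -122.326·x − 26.994·y = 1494.165202
  -118.190·x + 0.746·y = 1312.253759
det = -122.326·0.746 − -26.994·-118.190 = -3281.676056
x = (1494.165202·0.746 − -26.994·1312.253759) / -3281.676056 = -11.133831
y = (-122.326·1312.253759 − 1494.165202·-118.190) / -3281.676056 = -4.897690

x=-11.134 y=-4.898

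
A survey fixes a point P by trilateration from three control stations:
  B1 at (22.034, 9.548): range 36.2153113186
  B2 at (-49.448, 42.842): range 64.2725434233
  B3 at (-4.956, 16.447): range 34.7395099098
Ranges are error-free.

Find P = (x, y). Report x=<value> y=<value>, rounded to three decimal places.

x=14.787 y=45.031

eq1: (x − 22.034)² + (y − 9.548)² = 36.2153113186²
eq2: (x + 49.448)² + (y − 42.842)² = 64.2725434233²
eq3: (x + 4.956)² + (y − 16.447)² = 34.7395099098²
eq1−eq3, eq1−eq2 (x²,y² cancel):
  -53.980·x + 13.798·y = -176.880490
  -142.964·x + 66.588·y = 884.469144
det = -53.980·66.588 − 13.798·-142.964 = -1621.802968
x = (-176.880490·66.588 − 13.798·884.469144) / -1621.802968 = 14.787261
y = (-53.980·884.469144 − -176.880490·-142.964) / -1621.802968 = 45.030863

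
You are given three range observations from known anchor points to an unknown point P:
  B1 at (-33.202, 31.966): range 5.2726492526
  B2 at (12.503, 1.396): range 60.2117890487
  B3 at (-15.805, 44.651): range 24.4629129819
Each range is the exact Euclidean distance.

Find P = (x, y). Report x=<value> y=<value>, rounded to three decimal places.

x=-37.950 y=34.258

eq1: (x + 33.202)² + (y − 31.966)² = 5.2726492526²
eq2: (x − 12.503)² + (y − 1.396)² = 60.2117890487²
eq3: (x + 15.805)² + (y − 44.651)² = 24.4629129819²
eq1−eq2, eq1−eq3 (x²,y² cancel):
  91.410·x − 61.140·y = -5563.582845
  34.794·x + 25.370·y = -451.321415
det = 91.410·25.370 − -61.140·34.794 = 4446.376860
x = (-5563.582845·25.370 − -61.140·-451.321415) / 4446.376860 = -37.950424
y = (91.410·-451.321415 − -5563.582845·34.794) / 4446.376860 = 34.258007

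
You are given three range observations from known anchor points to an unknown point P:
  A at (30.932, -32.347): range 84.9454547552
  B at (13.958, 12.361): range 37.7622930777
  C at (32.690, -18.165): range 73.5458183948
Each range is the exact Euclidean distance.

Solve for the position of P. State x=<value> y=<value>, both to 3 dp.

eq1: (x − 30.932)² + (y + 32.347)² = 84.9454547552²
eq2: (x − 13.958)² + (y − 12.361)² = 37.7622930777²
eq3: (x − 32.690)² + (y + 18.165)² = 73.5458183948²
eq1−eq2, eq1−eq3 (x²,y² cancel):
  -33.948·x + 89.416·y = 4134.242557
  3.516·x + 28.364·y = 1202.229172
det = -33.948·28.364 − 89.416·3.516 = -1277.287728
x = (4134.242557·28.364 − 89.416·1202.229172) / -1277.287728 = -7.645209
y = (-33.948·1202.229172 − 4134.242557·3.516) / -1277.287728 = 43.333441

x=-7.645 y=43.333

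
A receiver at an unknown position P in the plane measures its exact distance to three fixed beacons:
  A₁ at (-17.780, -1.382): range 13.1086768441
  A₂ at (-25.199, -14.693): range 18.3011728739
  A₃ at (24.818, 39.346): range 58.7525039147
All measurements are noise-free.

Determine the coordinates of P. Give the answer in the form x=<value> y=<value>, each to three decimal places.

eq1: (x + 17.780)² + (y + 1.382)² = 13.1086768441²
eq2: (x + 25.199)² + (y + 14.693)² = 18.3011728739²
eq3: (x − 24.818)² + (y − 39.346)² = 58.7525039147²
eq1−eq2, eq1−eq3 (x²,y² cancel):
  -14.838·x − 26.622·y = 369.740006
  85.196·x + 81.456·y = -1434.016792
det = -14.838·81.456 − -26.622·85.196 = 1059.443784
x = (369.740006·81.456 − -26.622·-1434.016792) / 1059.443784 = -7.606683
y = (-14.838·-1434.016792 − 369.740006·85.196) / 1059.443784 = -9.648863

x=-7.607 y=-9.649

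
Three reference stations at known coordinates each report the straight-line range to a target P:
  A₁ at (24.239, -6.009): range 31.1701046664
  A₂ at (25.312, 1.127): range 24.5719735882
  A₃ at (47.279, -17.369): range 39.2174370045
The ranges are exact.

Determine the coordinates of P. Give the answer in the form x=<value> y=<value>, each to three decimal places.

eq1: (x − 24.239)² + (y + 6.009)² = 31.1701046664²
eq2: (x − 25.312)² + (y − 1.127)² = 24.5719735882²
eq3: (x − 47.279)² + (y + 17.369)² = 39.2174370045²
eq2−eq1, eq2−eq3 (x²,y² cancel):
  -2.146·x − 14.272·y = -386.123810
  43.934·x − 36.992·y = 960.793050
det = -2.146·-36.992 − -14.272·43.934 = 706.410880
x = (-386.123810·-36.992 − -14.272·960.793050) / 706.410880 = 39.631228
y = (-2.146·960.793050 − -386.123810·43.934) / 706.410880 = 21.095515

x=39.631 y=21.096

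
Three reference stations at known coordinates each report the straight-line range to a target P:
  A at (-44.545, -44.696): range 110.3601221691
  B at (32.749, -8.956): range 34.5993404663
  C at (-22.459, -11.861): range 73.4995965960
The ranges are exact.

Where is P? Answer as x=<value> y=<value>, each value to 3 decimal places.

eq1: (x + 44.545)² + (y + 44.696)² = 110.3601221691²
eq2: (x − 32.749)² + (y + 8.956)² = 34.5993404663²
eq3: (x + 22.459)² + (y + 11.861)² = 73.4995965960²
eq1−eq2, eq1−eq3 (x²,y² cancel):
  154.588·x + 71.480·y = 8152.959700
  44.172·x + 65.670·y = 3440.266426
det = 154.588·65.670 − 71.480·44.172 = 6994.379400
x = (8152.959700·65.670 − 71.480·3440.266426) / 6994.379400 = 41.389608
y = (154.588·3440.266426 − 8152.959700·44.172) / 6994.379400 = 24.547049

x=41.390 y=24.547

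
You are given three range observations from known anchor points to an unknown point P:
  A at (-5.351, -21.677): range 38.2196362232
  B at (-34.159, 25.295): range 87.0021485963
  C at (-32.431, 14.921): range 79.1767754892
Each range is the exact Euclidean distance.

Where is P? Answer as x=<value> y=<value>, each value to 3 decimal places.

x=31.511 y=-31.774

eq1: (x + 5.351)² + (y + 21.677)² = 38.2196362232²
eq2: (x + 34.159)² + (y − 25.295)² = 87.0021485963²
eq3: (x + 32.431)² + (y − 14.921)² = 79.1767754892²
eq1−eq3, eq1−eq2 (x²,y² cancel):
  -54.160·x + 73.196·y = -4032.340712
  -57.616·x + 93.944·y = -4800.484491
det = -54.160·93.944 − 73.196·-57.616 = -870.746304
x = (-4032.340712·93.944 − 73.196·-4800.484491) / -870.746304 = 31.510846
y = (-54.160·-4800.484491 − -4032.340712·-57.616) / -870.746304 = -31.773776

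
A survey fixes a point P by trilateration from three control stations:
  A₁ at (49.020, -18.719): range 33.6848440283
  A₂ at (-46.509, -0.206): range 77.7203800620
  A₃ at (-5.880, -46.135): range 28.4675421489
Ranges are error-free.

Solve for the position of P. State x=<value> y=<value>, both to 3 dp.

x=21.401 y=-38.003

eq1: (x − 49.020)² + (y + 18.719)² = 33.6848440283²
eq2: (x + 46.509)² + (y + 0.206)² = 77.7203800620²
eq3: (x + 5.880)² + (y + 46.135)² = 28.4675421489²
eq3−eq1, eq3−eq2 (x²,y² cancel):
  109.800·x + 54.832·y = 266.080975
  -81.258·x + 91.858·y = -5229.939629
det = 109.800·91.858 − 54.832·-81.258 = 14541.547056
x = (266.080975·91.858 − 54.832·-5229.939629) / 14541.547056 = 21.401417
y = (109.800·-5229.939629 − 266.080975·-81.258) / 14541.547056 = -38.003258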